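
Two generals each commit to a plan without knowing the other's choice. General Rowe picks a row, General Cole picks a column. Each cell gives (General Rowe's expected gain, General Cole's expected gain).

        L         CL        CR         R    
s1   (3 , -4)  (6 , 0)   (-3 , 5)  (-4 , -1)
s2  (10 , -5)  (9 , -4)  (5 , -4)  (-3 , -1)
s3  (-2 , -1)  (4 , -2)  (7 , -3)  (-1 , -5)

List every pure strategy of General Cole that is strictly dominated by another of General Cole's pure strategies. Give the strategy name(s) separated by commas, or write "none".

none

L: no other strategy beats it everywhere (CL at s3 (-1>-2); CR at s3 (-1>-3); R at s3 (-1>-5)).
CL is not dominated — it holds its own against L at s1 (0>-4); CR at s2 (-4=-4); R at s1 (0>-1).
CR is not dominated — it holds its own against L at s1 (5>-4); CL at s1 (5>0); R at s1 (5>-1).
R: no other strategy beats it everywhere (L at s1 (-1>-4); CL at s2 (-1>-4); CR at s2 (-1>-4)).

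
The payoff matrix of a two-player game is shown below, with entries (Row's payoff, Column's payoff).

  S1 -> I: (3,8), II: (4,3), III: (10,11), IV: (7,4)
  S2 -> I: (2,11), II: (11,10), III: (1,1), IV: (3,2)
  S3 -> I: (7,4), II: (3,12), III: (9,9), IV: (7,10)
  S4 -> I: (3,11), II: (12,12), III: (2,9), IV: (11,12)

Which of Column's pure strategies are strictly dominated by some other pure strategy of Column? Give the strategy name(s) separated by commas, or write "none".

none

I is not dominated — it holds its own against II at S1 (8>3); III at S2 (11>1); IV at S1 (8>4).
Nothing dominates II: I at S3 (12>4); III at S2 (10>1); IV at S2 (10>2).
III is not dominated — it holds its own against I at S1 (11>8); II at S1 (11>3); IV at S1 (11>4).
Nothing dominates IV: I at S3 (10>4); II at S1 (4>3); III at S2 (2>1).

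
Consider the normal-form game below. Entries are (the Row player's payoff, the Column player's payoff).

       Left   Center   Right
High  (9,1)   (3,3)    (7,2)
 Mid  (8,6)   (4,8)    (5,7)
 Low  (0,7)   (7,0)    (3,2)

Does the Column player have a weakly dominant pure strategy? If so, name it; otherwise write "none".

Left fails to dominate Center at High (1<3).
Center fails to dominate Left at Low (0<7).
Right fails to dominate Left at Low (2<7).
No single strategy dominates all the others.

none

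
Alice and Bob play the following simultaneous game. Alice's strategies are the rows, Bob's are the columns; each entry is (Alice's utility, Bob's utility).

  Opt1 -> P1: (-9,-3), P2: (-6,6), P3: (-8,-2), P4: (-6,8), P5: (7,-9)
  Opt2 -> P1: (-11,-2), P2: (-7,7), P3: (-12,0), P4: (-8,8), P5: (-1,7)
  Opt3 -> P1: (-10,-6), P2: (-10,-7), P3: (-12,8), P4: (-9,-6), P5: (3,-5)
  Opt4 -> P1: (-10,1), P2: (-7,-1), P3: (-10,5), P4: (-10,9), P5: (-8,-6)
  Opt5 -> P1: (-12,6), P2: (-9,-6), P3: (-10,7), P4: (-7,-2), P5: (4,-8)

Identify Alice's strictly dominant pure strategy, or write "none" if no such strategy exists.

Opt1

Opt1 vs Opt2: P1: -9>-11, P2: -6>-7, P3: -8>-12, P4: -6>-8, P5: 7>-1.
Opt1 vs Opt3: P1: -9>-10, P2: -6>-10, P3: -8>-12, P4: -6>-9, P5: 7>3.
Opt1 vs Opt4: P1: -9>-10, P2: -6>-7, P3: -8>-10, P4: -6>-10, P5: 7>-8.
Opt1 vs Opt5: P1: -9>-12, P2: -6>-9, P3: -8>-10, P4: -6>-7, P5: 7>4.
Opt1 strictly beats every other strategy against every opponent action, so it is strictly dominant.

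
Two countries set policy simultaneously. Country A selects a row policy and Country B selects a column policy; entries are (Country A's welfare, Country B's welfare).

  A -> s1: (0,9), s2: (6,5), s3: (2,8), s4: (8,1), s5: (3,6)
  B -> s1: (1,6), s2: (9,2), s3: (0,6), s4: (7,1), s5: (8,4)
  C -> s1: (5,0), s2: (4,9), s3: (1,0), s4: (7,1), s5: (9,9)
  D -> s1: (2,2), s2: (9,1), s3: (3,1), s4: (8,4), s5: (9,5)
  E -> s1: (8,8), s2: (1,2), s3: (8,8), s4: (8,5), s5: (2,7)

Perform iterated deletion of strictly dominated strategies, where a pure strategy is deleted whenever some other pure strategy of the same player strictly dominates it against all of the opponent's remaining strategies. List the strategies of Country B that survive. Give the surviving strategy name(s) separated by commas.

Country B's strategy s4 is strictly dominated by s5 (A: 6>1, B: 4>1, C: 9>1, D: 5>4, E: 7>5) and is removed.
Country A's strategy A is strictly dominated by D (s1: 2>0, s2: 9>6, s3: 3>2, s5: 9>3) and is removed.
Among the remaining strategies, none is strictly dominated by another pure strategy of the same player, so the elimination stops.
Surviving strategies — Country A: {B, C, D, E}; Country B: {s1, s2, s3, s5}.

s1, s2, s3, s5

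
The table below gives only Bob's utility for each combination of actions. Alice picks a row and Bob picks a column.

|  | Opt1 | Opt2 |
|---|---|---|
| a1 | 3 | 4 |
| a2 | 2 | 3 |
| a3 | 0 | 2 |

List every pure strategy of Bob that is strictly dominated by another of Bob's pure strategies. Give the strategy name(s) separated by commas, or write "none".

Opt1

Opt1 is strictly dominated by Opt2 (a1: 4>3, a2: 3>2, a3: 2>0).
Nothing dominates Opt2: Opt1 at a1 (4>3).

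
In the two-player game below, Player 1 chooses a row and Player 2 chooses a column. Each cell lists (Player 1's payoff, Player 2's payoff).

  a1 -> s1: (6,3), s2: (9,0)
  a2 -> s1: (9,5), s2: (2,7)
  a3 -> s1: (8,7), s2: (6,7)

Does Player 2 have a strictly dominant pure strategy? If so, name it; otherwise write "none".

s1 fails to dominate s2 at a2 (5<7).
s2 fails to dominate s1 at a1 (0<3).
No single strategy dominates all the others.

none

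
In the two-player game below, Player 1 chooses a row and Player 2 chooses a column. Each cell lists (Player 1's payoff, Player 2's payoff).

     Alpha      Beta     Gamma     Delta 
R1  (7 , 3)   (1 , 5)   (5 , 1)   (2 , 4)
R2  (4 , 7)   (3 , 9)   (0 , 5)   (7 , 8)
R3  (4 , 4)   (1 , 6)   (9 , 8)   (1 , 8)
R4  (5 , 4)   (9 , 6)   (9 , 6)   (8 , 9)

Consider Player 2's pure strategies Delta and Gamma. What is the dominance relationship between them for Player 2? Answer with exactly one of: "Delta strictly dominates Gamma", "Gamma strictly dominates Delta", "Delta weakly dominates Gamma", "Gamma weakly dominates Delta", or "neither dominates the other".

Delta weakly dominates Gamma

Delta's payoffs vs Gamma's, by Player 1's action — R1: 4>1, R2: 8>5, R3: 8=8, R4: 9>6.
Delta is at least as good everywhere and strictly better somewhere (tied only at R3), so Delta weakly but not strictly dominates Gamma.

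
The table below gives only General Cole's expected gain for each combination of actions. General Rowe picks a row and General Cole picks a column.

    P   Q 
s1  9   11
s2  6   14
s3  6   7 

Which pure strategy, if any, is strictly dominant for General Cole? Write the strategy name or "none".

Q vs P: s1: 11>9, s2: 14>6, s3: 7>6.
Q strictly beats every other strategy against every opponent action, so it is strictly dominant.

Q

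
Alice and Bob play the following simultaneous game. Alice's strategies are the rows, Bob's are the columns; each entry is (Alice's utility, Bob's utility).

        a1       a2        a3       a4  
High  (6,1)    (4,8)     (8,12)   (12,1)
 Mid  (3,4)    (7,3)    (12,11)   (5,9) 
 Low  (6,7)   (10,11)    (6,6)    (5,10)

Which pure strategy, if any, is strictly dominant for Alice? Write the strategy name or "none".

High fails to dominate Mid at a2 (4<7).
Mid fails to dominate High at a1 (3<6).
Low fails to dominate High at a1 (6=6).
No single strategy dominates all the others.

none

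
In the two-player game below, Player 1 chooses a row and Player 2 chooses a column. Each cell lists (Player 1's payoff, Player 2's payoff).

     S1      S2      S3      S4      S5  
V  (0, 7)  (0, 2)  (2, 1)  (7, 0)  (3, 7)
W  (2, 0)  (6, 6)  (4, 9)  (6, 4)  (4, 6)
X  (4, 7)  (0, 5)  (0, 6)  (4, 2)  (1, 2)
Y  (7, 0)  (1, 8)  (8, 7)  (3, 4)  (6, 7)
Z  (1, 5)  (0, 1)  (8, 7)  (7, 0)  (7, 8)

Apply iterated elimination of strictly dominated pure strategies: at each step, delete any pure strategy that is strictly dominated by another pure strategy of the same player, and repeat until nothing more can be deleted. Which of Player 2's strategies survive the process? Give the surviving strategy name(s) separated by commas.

Player 2's strategy S4 is strictly dominated by S2 (V: 2>0, W: 6>4, X: 5>2, Y: 8>4, Z: 1>0) and is removed.
Row V is eliminated: W beats it against every remaining column (S1: 2>0, S2: 6>0, S3: 4>2, S5: 4>3).
Row X is eliminated: Y beats it against every remaining column (S1: 7>4, S2: 1>0, S3: 8>0, S5: 6>1).
For Player 2, S3 strictly dominates S1 on the remaining rows (W: 9>0, Y: 7>0, Z: 7>5); eliminate S1.
Among the remaining strategies, none is strictly dominated by another pure strategy of the same player, so the elimination stops.
Surviving strategies — Player 1: {W, Y, Z}; Player 2: {S2, S3, S5}.

S2, S3, S5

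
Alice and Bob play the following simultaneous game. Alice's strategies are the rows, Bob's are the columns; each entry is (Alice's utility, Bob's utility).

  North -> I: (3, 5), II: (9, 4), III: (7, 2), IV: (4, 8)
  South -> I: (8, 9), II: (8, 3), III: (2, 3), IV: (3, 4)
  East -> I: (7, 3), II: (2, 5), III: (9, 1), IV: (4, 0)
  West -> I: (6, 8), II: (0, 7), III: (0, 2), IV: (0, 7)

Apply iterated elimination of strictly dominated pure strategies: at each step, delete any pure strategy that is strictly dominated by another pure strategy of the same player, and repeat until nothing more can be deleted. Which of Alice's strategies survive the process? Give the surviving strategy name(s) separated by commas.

North, South, East

Alice's strategy West is strictly dominated by South (I: 8>6, II: 8>0, III: 2>0, IV: 3>0) and is removed.
For Bob, I strictly dominates III on the remaining rows (North: 5>2, South: 9>3, East: 3>1); eliminate III.
Among the remaining strategies, none is strictly dominated by another pure strategy of the same player, so the elimination stops.
Surviving strategies — Alice: {North, South, East}; Bob: {I, II, IV}.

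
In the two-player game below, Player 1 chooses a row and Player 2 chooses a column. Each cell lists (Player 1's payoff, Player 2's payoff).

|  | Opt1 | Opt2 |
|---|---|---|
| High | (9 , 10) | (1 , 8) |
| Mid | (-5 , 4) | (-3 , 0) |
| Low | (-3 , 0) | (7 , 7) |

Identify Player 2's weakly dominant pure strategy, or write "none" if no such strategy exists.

Opt1 fails to dominate Opt2 at Low (0<7).
Opt2 fails to dominate Opt1 at High (8<10).
No single strategy dominates all the others.

none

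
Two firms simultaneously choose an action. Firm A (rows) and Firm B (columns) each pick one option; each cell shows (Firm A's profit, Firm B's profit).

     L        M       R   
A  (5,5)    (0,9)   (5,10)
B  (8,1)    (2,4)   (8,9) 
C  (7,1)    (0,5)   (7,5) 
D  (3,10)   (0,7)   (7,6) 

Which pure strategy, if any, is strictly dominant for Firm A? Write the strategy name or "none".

B

B vs A: L: 8>5, M: 2>0, R: 8>5.
B vs C: L: 8>7, M: 2>0, R: 8>7.
B vs D: L: 8>3, M: 2>0, R: 8>7.
B strictly beats every other strategy against every opponent action, so it is strictly dominant.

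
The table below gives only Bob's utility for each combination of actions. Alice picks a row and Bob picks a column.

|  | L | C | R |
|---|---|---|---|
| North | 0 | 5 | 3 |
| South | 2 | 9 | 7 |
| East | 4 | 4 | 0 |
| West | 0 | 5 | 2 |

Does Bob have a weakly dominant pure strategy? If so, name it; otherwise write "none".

C vs L: North: 5>0, South: 9>2, East: 4=4, West: 5>0.
C vs R: North: 5>3, South: 9>7, East: 4>0, West: 5>2.
C is at least as good as every other strategy against every opponent action, so it is weakly dominant.

C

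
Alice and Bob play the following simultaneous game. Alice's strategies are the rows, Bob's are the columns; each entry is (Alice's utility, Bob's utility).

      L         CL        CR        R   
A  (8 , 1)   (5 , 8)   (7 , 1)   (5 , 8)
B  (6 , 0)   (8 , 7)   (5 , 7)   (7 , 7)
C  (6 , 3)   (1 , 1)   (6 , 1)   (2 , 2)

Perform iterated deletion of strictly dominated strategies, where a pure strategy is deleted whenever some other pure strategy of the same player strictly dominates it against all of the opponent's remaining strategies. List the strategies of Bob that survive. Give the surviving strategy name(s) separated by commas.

CL, CR, R

For Alice, A strictly dominates C on the remaining columns (L: 8>6, CL: 5>1, CR: 7>6, R: 5>2); eliminate C.
Column L is eliminated: CL beats it against every remaining row (A: 8>1, B: 7>0).
Among the remaining strategies, none is strictly dominated by another pure strategy of the same player, so the elimination stops.
Surviving strategies — Alice: {A, B}; Bob: {CL, CR, R}.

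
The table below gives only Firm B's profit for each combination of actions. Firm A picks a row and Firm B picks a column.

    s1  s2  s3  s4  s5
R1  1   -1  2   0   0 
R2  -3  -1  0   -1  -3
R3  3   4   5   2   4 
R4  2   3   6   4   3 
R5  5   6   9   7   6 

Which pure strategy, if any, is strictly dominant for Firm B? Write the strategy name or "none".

s3 vs s1: R1: 2>1, R2: 0>-3, R3: 5>3, R4: 6>2, R5: 9>5.
s3 vs s2: R1: 2>-1, R2: 0>-1, R3: 5>4, R4: 6>3, R5: 9>6.
s3 vs s4: R1: 2>0, R2: 0>-1, R3: 5>2, R4: 6>4, R5: 9>7.
s3 vs s5: R1: 2>0, R2: 0>-3, R3: 5>4, R4: 6>3, R5: 9>6.
s3 strictly beats every other strategy against every opponent action, so it is strictly dominant.

s3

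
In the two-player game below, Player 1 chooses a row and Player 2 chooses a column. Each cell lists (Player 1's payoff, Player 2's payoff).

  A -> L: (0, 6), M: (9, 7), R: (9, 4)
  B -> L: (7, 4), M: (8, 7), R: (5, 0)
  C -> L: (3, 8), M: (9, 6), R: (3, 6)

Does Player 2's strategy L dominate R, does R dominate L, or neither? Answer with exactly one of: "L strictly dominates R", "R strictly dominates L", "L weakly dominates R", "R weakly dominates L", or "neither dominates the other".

L strictly dominates R

Compare L to R across each opponent action: A: 6>4, B: 4>0, C: 8>6.
L gives a strictly higher payoff against each opponent action, so L strictly dominates R.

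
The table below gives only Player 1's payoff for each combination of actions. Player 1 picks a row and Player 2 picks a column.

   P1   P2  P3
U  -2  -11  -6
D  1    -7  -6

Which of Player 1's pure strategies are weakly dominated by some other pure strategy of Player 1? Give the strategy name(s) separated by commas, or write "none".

U

U: dominated, since D does at least as well everywhere (P1: 1>-2, P2: -7>-11, P3: -6=-6).
D is not dominated — it holds its own against U at P1 (1>-2).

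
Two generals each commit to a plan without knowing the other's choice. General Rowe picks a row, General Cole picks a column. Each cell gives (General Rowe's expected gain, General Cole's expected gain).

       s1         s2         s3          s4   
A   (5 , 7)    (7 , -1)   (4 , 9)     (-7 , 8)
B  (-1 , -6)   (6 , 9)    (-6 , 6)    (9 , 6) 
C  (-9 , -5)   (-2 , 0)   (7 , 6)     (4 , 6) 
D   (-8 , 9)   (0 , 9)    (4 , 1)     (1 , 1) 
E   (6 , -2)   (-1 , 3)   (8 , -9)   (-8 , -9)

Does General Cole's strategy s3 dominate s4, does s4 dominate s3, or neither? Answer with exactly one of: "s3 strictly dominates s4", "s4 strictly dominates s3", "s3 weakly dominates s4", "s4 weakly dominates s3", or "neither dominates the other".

s3 weakly dominates s4

Compare s3 to s4 across every action of General Rowe: A: 9>8, B: 6=6, C: 6=6, D: 1=1, E: -9=-9.
s3 is at least as good everywhere and strictly better somewhere (tied only at B, C, D, E), so s3 weakly but not strictly dominates s4.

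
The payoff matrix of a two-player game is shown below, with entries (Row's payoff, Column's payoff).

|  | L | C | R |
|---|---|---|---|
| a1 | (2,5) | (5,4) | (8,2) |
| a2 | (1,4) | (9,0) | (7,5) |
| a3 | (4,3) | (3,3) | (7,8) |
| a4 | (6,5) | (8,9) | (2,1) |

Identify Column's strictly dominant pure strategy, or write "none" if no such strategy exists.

none

L fails to dominate C at a3 (3=3).
C fails to dominate L at a1 (4<5).
R fails to dominate L at a1 (2<5).
No single strategy dominates all the others.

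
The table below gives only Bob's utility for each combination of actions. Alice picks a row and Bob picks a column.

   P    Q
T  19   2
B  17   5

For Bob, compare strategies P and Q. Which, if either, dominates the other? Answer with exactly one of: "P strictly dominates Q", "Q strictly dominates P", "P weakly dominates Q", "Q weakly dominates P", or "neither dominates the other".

P's payoffs vs Q's, by Alice's action — T: 19>2, B: 17>5.
Every comparison favours P, so P strictly dominates Q.

P strictly dominates Q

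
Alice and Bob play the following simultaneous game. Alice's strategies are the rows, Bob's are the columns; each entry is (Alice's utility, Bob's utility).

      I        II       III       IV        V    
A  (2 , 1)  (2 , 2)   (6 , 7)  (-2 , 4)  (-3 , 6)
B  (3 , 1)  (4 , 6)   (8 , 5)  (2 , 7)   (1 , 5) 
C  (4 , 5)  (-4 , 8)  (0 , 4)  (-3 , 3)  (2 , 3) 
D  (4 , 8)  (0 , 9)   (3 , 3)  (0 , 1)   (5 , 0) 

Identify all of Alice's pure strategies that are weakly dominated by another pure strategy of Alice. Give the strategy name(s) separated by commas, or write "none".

A, C

A: dominated, since B does at least as well everywhere (I: 3>2, II: 4>2, III: 8>6, IV: 2>-2, V: 1>-3).
B: no other strategy beats it everywhere (A at I (3>2); C at II (4>-4); D at II (4>0)).
D weakly dominates C — I: 4=4, II: 0>-4, III: 3>0, IV: 0>-3, V: 5>2.
Nothing dominates D: A at I (4>2); B at I (4>3); C at II (0>-4).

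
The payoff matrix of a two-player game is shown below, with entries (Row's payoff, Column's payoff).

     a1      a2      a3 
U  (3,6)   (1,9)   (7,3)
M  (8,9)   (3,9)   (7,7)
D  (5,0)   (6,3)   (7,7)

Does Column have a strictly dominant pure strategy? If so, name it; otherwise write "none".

none

a1 fails to dominate a2 at U (6<9).
a2 fails to dominate a1 at M (9=9).
a3 fails to dominate a1 at U (3<6).
No single strategy dominates all the others.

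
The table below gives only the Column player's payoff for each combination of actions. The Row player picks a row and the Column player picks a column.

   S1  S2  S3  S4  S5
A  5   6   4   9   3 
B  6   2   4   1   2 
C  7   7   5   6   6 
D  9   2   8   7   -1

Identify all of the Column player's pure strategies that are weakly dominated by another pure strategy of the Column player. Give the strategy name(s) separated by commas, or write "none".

S3, S5

S1 is not dominated — it holds its own against S2 at B (6>2); S3 at A (5>4); S4 at B (6>1); S5 at A (5>3).
S2 is not dominated — it holds its own against S1 at A (6>5); S3 at A (6>4); S4 at B (2>1); S5 at A (6>3).
S3 is weakly dominated by S1 (A: 5>4, B: 6>4, C: 7>5, D: 9>8).
Nothing dominates S4: S1 at A (9>5); S2 at A (9>6); S3 at A (9>4); S5 at A (9>3).
S5 is weakly dominated by S1 (A: 5>3, B: 6>2, C: 7>6, D: 9>-1).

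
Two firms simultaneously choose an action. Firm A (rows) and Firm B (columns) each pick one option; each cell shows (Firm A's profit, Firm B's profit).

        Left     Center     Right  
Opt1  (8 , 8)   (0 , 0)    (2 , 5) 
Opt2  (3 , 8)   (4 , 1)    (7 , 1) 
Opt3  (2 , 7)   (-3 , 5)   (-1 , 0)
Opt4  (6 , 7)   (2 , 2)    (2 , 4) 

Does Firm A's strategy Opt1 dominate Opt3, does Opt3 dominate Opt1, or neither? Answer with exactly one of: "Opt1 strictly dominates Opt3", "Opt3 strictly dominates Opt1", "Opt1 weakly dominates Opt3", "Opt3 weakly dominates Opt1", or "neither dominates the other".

Opt1 strictly dominates Opt3

Compare Opt1 to Opt3 across each choice by Firm B: Left: 8>2, Center: 0>-3, Right: 2>-1.
Opt1 gives a strictly higher payoff against each choice by Firm B, so Opt1 strictly dominates Opt3.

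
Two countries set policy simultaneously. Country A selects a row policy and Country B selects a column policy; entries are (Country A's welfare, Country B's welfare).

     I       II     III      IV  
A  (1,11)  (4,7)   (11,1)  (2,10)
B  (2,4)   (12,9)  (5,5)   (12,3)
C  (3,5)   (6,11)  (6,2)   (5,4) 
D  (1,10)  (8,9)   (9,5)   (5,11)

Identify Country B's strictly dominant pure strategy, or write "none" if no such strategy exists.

none

I fails to dominate II at B (4<9).
II fails to dominate I at A (7<11).
III fails to dominate I at A (1<11).
IV fails to dominate I at A (10<11).
No single strategy dominates all the others.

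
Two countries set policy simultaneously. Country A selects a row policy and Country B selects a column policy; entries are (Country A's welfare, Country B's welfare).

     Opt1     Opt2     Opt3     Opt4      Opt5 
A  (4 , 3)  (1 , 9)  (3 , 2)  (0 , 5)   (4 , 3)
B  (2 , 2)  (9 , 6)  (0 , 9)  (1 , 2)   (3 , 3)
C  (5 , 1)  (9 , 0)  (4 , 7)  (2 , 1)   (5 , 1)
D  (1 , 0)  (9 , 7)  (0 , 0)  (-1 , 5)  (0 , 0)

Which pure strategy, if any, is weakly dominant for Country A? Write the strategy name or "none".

C

C vs A: Opt1: 5>4, Opt2: 9>1, Opt3: 4>3, Opt4: 2>0, Opt5: 5>4.
C vs B: Opt1: 5>2, Opt2: 9=9, Opt3: 4>0, Opt4: 2>1, Opt5: 5>3.
C vs D: Opt1: 5>1, Opt2: 9=9, Opt3: 4>0, Opt4: 2>-1, Opt5: 5>0.
C is at least as good as every other strategy against every opponent action, so it is weakly dominant.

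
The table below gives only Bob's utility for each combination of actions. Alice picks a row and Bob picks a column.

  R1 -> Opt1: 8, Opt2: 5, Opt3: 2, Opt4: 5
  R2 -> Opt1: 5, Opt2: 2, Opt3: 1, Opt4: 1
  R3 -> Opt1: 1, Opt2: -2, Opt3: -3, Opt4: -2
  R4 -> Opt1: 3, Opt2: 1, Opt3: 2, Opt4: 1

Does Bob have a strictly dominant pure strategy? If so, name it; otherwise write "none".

Opt1 vs Opt2: R1: 8>5, R2: 5>2, R3: 1>-2, R4: 3>1.
Opt1 vs Opt3: R1: 8>2, R2: 5>1, R3: 1>-3, R4: 3>2.
Opt1 vs Opt4: R1: 8>5, R2: 5>1, R3: 1>-2, R4: 3>1.
Opt1 strictly beats every other strategy against every opponent action, so it is strictly dominant.

Opt1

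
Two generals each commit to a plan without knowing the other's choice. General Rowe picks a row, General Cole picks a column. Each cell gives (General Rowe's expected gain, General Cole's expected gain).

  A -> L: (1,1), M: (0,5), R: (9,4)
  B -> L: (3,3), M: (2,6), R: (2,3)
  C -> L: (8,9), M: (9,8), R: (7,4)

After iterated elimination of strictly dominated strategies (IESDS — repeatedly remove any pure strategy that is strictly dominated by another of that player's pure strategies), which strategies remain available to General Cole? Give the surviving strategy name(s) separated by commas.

General Rowe's strategy B is strictly dominated by C (L: 8>3, M: 9>2, R: 7>2) and is removed.
For General Cole, M strictly dominates R on the remaining rows (A: 5>4, C: 8>4); eliminate R.
For General Rowe, C strictly dominates A on the remaining columns (L: 8>1, M: 9>0); eliminate A.
General Cole's strategy M is strictly dominated by L (C: 9>8) and is removed.
Among the remaining strategies, none is strictly dominated by another pure strategy of the same player, so the elimination stops.
Surviving strategies — General Rowe: {C}; General Cole: {L}.

L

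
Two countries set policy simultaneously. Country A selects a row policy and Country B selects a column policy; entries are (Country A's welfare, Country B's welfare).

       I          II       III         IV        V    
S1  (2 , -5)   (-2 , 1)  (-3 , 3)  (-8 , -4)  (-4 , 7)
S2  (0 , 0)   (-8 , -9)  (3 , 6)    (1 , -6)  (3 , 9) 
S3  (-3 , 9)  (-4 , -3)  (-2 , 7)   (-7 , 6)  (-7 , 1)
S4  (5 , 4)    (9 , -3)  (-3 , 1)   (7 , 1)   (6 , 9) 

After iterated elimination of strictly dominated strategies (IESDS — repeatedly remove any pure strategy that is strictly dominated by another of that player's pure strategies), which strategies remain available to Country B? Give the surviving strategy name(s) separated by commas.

Column II is eliminated: III beats it against every remaining row (S1: 3>1, S2: 6>-9, S3: 7>-3, S4: 1>-3).
For Country A, S2 strictly dominates S3 on the remaining columns (I: 0>-3, III: 3>-2, IV: 1>-7, V: 3>-7); eliminate S3.
Column I is eliminated: V beats it against every remaining row (S1: 7>-5, S2: 9>0, S4: 9>4).
For Country A, S2 strictly dominates S1 on the remaining columns (III: 3>-3, IV: 1>-8, V: 3>-4); eliminate S1.
For Country B, V strictly dominates III on the remaining rows (S2: 9>6, S4: 9>1); eliminate III.
Country A's strategy S2 is strictly dominated by S4 (IV: 7>1, V: 6>3) and is removed.
Country B's strategy IV is strictly dominated by V (S4: 9>1) and is removed.
Among the remaining strategies, none is strictly dominated by another pure strategy of the same player, so the elimination stops.
Surviving strategies — Country A: {S4}; Country B: {V}.

V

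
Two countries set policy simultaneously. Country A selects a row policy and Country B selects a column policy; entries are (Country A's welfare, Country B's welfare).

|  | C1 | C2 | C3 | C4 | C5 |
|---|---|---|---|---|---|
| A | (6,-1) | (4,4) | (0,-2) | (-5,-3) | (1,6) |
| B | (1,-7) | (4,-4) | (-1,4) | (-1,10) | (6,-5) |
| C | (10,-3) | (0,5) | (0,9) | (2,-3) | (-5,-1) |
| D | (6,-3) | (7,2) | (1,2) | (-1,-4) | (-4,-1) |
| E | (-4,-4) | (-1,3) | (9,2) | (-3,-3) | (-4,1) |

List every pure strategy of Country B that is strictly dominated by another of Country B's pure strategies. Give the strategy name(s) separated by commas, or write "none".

C1 is strictly dominated by C2 (A: 4>-1, B: -4>-7, C: 5>-3, D: 2>-3, E: 3>-4).
C2: no other strategy beats it everywhere (C1 at A (4>-1); C3 at A (4>-2); C4 at A (4>-3); C5 at B (-4>-5)).
C3: no other strategy beats it everywhere (C1 at B (4>-7); C2 at B (4>-4); C4 at A (-2>-3); C5 at B (4>-5)).
C4 is not dominated — it holds its own against C1 at B (10>-7); C2 at B (10>-4); C3 at B (10>4); C5 at B (10>-5).
Nothing dominates C5: C1 at A (6>-1); C2 at A (6>4); C3 at A (6>-2); C4 at A (6>-3).

C1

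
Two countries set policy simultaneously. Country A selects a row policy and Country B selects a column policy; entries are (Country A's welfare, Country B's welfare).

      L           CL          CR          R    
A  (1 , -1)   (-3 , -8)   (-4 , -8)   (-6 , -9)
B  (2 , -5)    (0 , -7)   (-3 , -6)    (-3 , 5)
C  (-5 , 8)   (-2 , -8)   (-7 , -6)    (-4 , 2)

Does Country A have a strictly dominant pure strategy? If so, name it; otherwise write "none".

B

B vs A: L: 2>1, CL: 0>-3, CR: -3>-4, R: -3>-6.
B vs C: L: 2>-5, CL: 0>-2, CR: -3>-7, R: -3>-4.
B strictly beats every other strategy against every opponent action, so it is strictly dominant.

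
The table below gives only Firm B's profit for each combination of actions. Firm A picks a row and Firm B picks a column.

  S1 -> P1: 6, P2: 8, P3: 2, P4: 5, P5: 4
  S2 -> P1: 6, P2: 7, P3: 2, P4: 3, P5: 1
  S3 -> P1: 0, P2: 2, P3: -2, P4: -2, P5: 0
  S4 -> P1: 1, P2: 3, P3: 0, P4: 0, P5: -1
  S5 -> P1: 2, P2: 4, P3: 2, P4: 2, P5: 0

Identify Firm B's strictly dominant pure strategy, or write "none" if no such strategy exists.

P2

P2 vs P1: S1: 8>6, S2: 7>6, S3: 2>0, S4: 3>1, S5: 4>2.
P2 vs P3: S1: 8>2, S2: 7>2, S3: 2>-2, S4: 3>0, S5: 4>2.
P2 vs P4: S1: 8>5, S2: 7>3, S3: 2>-2, S4: 3>0, S5: 4>2.
P2 vs P5: S1: 8>4, S2: 7>1, S3: 2>0, S4: 3>-1, S5: 4>0.
P2 strictly beats every other strategy against every opponent action, so it is strictly dominant.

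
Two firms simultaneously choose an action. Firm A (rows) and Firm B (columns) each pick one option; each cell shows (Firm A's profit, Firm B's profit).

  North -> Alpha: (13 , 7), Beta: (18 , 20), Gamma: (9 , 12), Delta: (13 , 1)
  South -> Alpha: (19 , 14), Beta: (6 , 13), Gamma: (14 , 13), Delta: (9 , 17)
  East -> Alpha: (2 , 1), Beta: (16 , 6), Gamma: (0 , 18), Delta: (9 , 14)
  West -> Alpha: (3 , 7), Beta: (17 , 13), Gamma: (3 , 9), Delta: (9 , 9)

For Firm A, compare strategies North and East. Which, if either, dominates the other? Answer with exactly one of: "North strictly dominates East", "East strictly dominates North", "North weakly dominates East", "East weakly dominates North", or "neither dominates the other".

Compare North to East across each choice by Firm B: Alpha: 13>2, Beta: 18>16, Gamma: 9>0, Delta: 13>9.
Every comparison favours North, so North strictly dominates East.

North strictly dominates East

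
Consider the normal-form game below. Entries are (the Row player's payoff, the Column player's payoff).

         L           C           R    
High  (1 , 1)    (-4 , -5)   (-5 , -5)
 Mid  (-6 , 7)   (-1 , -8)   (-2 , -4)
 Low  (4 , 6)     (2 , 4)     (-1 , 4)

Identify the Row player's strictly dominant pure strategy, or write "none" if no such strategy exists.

Low vs High: L: 4>1, C: 2>-4, R: -1>-5.
Low vs Mid: L: 4>-6, C: 2>-1, R: -1>-2.
Low strictly beats every other strategy against every opponent action, so it is strictly dominant.

Low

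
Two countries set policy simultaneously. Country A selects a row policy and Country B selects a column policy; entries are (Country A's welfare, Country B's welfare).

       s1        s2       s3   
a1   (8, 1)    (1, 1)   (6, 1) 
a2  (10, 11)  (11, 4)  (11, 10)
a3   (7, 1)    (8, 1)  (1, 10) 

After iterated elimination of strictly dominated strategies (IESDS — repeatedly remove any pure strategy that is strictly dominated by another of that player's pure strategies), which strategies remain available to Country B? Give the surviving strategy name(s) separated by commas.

For Country A, a2 strictly dominates a1 on the remaining columns (s1: 10>8, s2: 11>1, s3: 11>6); eliminate a1.
For Country A, a2 strictly dominates a3 on the remaining columns (s1: 10>7, s2: 11>8, s3: 11>1); eliminate a3.
Country B's strategy s2 is strictly dominated by s1 (a2: 11>4) and is removed.
For Country B, s1 strictly dominates s3 on the remaining rows (a2: 11>10); eliminate s3.
Among the remaining strategies, none is strictly dominated by another pure strategy of the same player, so the elimination stops.
Surviving strategies — Country A: {a2}; Country B: {s1}.

s1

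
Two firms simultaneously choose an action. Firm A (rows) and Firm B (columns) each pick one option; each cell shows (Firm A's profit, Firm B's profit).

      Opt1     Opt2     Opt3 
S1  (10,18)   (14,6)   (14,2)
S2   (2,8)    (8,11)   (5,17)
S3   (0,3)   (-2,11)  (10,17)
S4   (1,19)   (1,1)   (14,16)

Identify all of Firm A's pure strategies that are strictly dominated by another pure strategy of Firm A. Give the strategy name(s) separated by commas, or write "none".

S1: no other strategy beats it everywhere (S2 at Opt1 (10>2); S3 at Opt1 (10>0); S4 at Opt1 (10>1)).
S1 strictly dominates S2 — Opt1: 10>2, Opt2: 14>8, Opt3: 14>5.
S3 is strictly dominated by S1 (Opt1: 10>0, Opt2: 14>-2, Opt3: 14>10).
S4: no other strategy beats it everywhere (S1 at Opt3 (14=14); S2 at Opt3 (14>5); S3 at Opt1 (1>0)).

S2, S3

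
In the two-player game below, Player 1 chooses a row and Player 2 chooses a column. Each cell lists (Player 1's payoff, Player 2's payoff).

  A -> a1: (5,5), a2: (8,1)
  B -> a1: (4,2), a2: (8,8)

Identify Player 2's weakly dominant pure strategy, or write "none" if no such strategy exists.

none

a1 fails to dominate a2 at B (2<8).
a2 fails to dominate a1 at A (1<5).
No single strategy dominates all the others.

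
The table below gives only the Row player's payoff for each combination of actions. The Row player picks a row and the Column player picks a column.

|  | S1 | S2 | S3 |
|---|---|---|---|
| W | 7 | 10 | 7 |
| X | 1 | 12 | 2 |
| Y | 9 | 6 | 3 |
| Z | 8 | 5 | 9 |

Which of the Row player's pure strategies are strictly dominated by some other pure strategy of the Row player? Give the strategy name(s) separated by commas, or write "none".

none

Nothing dominates W: X at S1 (7>1); Y at S2 (10>6); Z at S2 (10>5).
X: no other strategy beats it everywhere (W at S2 (12>10); Y at S2 (12>6); Z at S2 (12>5)).
Y is not dominated — it holds its own against W at S1 (9>7); X at S1 (9>1); Z at S1 (9>8).
Z: no other strategy beats it everywhere (W at S1 (8>7); X at S1 (8>1); Y at S3 (9>3)).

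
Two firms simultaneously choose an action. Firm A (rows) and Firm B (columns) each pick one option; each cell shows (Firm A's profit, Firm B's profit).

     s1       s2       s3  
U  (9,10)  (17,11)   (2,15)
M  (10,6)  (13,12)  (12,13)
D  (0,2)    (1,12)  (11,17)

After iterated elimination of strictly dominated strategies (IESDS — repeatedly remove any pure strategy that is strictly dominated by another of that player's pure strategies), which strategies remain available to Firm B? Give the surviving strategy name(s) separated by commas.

s3

Firm A's strategy D is strictly dominated by M (s1: 10>0, s2: 13>1, s3: 12>11) and is removed.
Firm B's strategy s1 is strictly dominated by s2 (U: 11>10, M: 12>6) and is removed.
Firm B's strategy s2 is strictly dominated by s3 (U: 15>11, M: 13>12) and is removed.
Firm A's strategy U is strictly dominated by M (s3: 12>2) and is removed.
Among the remaining strategies, none is strictly dominated by another pure strategy of the same player, so the elimination stops.
Surviving strategies — Firm A: {M}; Firm B: {s3}.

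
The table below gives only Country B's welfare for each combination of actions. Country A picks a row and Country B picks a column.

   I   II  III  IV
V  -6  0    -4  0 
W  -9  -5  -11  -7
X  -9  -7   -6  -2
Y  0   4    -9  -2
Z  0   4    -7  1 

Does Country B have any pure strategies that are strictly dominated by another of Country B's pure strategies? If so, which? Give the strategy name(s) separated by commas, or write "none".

I, III

I: dominated, since II does at least as well everywhere (V: 0>-6, W: -5>-9, X: -7>-9, Y: 4>0, Z: 4>0).
II: no other strategy beats it everywhere (I at V (0>-6); III at V (0>-4); IV at V (0=0)).
III: dominated, since IV does at least as well everywhere (V: 0>-4, W: -7>-11, X: -2>-6, Y: -2>-9, Z: 1>-7).
IV is not dominated — it holds its own against I at V (0>-6); II at V (0=0); III at V (0>-4).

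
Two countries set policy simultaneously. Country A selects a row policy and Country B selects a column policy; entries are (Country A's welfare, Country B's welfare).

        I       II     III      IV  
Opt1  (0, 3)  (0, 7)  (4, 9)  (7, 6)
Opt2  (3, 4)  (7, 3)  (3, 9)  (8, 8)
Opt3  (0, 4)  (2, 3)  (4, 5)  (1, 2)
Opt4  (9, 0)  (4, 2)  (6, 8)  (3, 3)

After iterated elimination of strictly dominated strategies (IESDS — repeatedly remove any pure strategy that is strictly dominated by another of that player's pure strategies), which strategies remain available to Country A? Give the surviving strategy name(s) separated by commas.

Opt4

Row Opt3 is eliminated: Opt4 beats it against every remaining column (I: 9>0, II: 4>2, III: 6>4, IV: 3>1).
For Country B, III strictly dominates I on the remaining rows (Opt1: 9>3, Opt2: 9>4, Opt4: 8>0); eliminate I.
For Country B, III strictly dominates II on the remaining rows (Opt1: 9>7, Opt2: 9>3, Opt4: 8>2); eliminate II.
Column IV is eliminated: III beats it against every remaining row (Opt1: 9>6, Opt2: 9>8, Opt4: 8>3).
Country A's strategy Opt1 is strictly dominated by Opt4 (III: 6>4) and is removed.
Row Opt2 is eliminated: Opt4 beats it against every remaining column (III: 6>3).
Among the remaining strategies, none is strictly dominated by another pure strategy of the same player, so the elimination stops.
Surviving strategies — Country A: {Opt4}; Country B: {III}.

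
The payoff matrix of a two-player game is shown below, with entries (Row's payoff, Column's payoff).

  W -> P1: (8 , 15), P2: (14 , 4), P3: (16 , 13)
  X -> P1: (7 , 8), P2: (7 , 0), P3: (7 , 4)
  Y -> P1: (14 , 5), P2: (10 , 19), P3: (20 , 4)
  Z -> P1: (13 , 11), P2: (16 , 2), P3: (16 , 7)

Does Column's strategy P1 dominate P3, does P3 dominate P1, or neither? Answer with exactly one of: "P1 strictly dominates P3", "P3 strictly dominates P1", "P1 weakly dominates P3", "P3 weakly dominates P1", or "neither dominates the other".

P1 strictly dominates P3

Compare P1 to P3 across each choice by Row: W: 15>13, X: 8>4, Y: 5>4, Z: 11>7.
Every comparison favours P1, so P1 strictly dominates P3.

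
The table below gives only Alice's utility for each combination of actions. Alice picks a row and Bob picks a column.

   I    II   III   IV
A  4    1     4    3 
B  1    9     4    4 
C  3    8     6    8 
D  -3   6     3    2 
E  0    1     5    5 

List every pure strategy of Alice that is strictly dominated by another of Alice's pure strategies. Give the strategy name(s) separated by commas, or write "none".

D, E

A: no other strategy beats it everywhere (B at I (4>1); C at I (4>3); D at I (4>-3); E at I (4>0)).
B: no other strategy beats it everywhere (A at II (9>1); C at II (9>8); D at I (1>-3); E at I (1>0)).
C: no other strategy beats it everywhere (A at II (8>1); B at I (3>1); D at I (3>-3); E at I (3>0)).
D is strictly dominated by B (I: 1>-3, II: 9>6, III: 4>3, IV: 4>2).
E is strictly dominated by C (I: 3>0, II: 8>1, III: 6>5, IV: 8>5).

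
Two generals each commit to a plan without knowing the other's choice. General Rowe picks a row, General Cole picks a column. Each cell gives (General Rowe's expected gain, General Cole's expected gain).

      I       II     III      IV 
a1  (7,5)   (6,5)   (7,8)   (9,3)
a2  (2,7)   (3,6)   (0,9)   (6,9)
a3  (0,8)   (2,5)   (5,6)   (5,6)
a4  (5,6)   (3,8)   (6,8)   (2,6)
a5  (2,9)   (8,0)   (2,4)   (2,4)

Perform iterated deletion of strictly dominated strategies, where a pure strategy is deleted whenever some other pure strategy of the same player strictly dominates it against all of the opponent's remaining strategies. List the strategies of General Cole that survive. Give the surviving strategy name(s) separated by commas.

General Rowe's strategy a2 is strictly dominated by a1 (I: 7>2, II: 6>3, III: 7>0, IV: 9>6) and is removed.
For General Rowe, a1 strictly dominates a3 on the remaining columns (I: 7>0, II: 6>2, III: 7>5, IV: 9>5); eliminate a3.
Row a4 is eliminated: a1 beats it against every remaining column (I: 7>5, II: 6>3, III: 7>6, IV: 9>2).
For General Cole, III strictly dominates II on the remaining rows (a1: 8>5, a5: 4>0); eliminate II.
Row a5 is eliminated: a1 beats it against every remaining column (I: 7>2, III: 7>2, IV: 9>2).
Column I is eliminated: III beats it against every remaining row (a1: 8>5).
Column IV is eliminated: III beats it against every remaining row (a1: 8>3).
Among the remaining strategies, none is strictly dominated by another pure strategy of the same player, so the elimination stops.
Surviving strategies — General Rowe: {a1}; General Cole: {III}.

III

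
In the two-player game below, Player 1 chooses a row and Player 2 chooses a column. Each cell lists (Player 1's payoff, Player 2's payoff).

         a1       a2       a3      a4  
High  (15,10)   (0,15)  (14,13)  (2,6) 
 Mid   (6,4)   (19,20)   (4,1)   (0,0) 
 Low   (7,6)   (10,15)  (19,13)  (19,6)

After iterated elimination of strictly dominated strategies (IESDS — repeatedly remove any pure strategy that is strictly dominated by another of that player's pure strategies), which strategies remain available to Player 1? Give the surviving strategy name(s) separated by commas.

Mid

Player 2's strategy a1 is strictly dominated by a2 (High: 15>10, Mid: 20>4, Low: 15>6) and is removed.
For Player 1, Low strictly dominates High on the remaining columns (a2: 10>0, a3: 19>14, a4: 19>2); eliminate High.
For Player 2, a2 strictly dominates a3 on the remaining rows (Mid: 20>1, Low: 15>13); eliminate a3.
Column a4 is eliminated: a2 beats it against every remaining row (Mid: 20>0, Low: 15>6).
Player 1's strategy Low is strictly dominated by Mid (a2: 19>10) and is removed.
Among the remaining strategies, none is strictly dominated by another pure strategy of the same player, so the elimination stops.
Surviving strategies — Player 1: {Mid}; Player 2: {a2}.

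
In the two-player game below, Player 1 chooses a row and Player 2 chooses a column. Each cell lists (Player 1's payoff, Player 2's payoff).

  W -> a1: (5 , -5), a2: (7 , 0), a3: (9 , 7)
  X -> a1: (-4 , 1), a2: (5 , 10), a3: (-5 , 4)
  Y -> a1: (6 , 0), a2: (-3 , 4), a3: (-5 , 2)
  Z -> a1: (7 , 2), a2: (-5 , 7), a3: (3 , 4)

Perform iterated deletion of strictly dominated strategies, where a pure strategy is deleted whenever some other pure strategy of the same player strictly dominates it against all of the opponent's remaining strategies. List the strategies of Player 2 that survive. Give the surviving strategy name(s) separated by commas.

Row X is eliminated: W beats it against every remaining column (a1: 5>-4, a2: 7>5, a3: 9>-5).
Player 2's strategy a1 is strictly dominated by a2 (W: 0>-5, Y: 4>0, Z: 7>2) and is removed.
Row Y is eliminated: W beats it against every remaining column (a2: 7>-3, a3: 9>-5).
Row Z is eliminated: W beats it against every remaining column (a2: 7>-5, a3: 9>3).
For Player 2, a3 strictly dominates a2 on the remaining rows (W: 7>0); eliminate a2.
Among the remaining strategies, none is strictly dominated by another pure strategy of the same player, so the elimination stops.
Surviving strategies — Player 1: {W}; Player 2: {a3}.

a3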